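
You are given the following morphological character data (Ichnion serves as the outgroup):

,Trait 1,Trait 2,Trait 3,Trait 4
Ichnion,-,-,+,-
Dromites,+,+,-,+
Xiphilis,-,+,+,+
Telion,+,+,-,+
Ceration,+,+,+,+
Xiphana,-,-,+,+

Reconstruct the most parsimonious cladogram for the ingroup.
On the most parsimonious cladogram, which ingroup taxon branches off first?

Character polarity is set by the outgroup: the derived state is whichever differs from the outgroup's state, so for Trait 3 the derived state is '-', and for the remaining characters it is '+'.
Trait 1 (derived state '+') is shared by Ceration, Dromites, and Telion — a synapomorphy uniting that clade.
Trait 2 (derived state '+') is shared by Ceration, Dromites, Telion, and Xiphilis — a synapomorphy uniting that clade.
Trait 3 (derived state '-') is shared by Dromites and Telion — a synapomorphy uniting that clade.
All ingroup taxa share the derived state '+' for Trait 4; it defines the ingroup but does not resolve relationships within it.
Most parsimonious ingroup topology: ((((Dromites,Telion),Ceration),Xiphilis),Xiphana).
Xiphana is sister to the clade containing all other ingroup taxa, so it is the earliest-diverging (most basal) ingroup lineage.

Xiphana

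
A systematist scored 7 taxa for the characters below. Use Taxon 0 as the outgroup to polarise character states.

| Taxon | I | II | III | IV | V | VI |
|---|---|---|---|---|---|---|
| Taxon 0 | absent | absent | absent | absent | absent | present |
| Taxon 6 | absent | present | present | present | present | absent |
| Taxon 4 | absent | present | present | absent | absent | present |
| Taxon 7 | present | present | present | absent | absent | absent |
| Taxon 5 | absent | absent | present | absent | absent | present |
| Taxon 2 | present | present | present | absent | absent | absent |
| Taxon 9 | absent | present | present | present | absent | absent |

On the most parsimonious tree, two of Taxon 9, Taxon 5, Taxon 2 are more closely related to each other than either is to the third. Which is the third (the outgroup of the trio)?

Taxon 5

Character polarity is set by the outgroup: the derived state is whichever differs from the outgroup's state, so for VI the derived state is 'absent', and for the remaining characters it is 'present'.
I (derived state 'present') is shared by Taxon 2 and Taxon 7 — a synapomorphy uniting that clade.
II (derived state 'present') is shared by Taxon 2, Taxon 4, Taxon 6, Taxon 7, and Taxon 9 — a synapomorphy uniting that clade.
All ingroup taxa share the derived state 'present' for III; it defines the ingroup but does not resolve relationships within it.
IV (derived state 'present') is shared by Taxon 6 and Taxon 9 — a synapomorphy uniting that clade.
V (derived state 'present') is unique to Taxon 6 (autapomorphy; uninformative for grouping).
VI (derived state 'absent') is shared by Taxon 2, Taxon 6, Taxon 7, and Taxon 9 — a synapomorphy uniting that clade.
Most parsimonious ingroup topology: ((((Taxon 6,Taxon 9),(Taxon 7,Taxon 2)),Taxon 4),Taxon 5).
Taxon 2 and Taxon 9 share a more recent common ancestor with each other than either does with Taxon 5, so Taxon 5 is the least closely related of the three.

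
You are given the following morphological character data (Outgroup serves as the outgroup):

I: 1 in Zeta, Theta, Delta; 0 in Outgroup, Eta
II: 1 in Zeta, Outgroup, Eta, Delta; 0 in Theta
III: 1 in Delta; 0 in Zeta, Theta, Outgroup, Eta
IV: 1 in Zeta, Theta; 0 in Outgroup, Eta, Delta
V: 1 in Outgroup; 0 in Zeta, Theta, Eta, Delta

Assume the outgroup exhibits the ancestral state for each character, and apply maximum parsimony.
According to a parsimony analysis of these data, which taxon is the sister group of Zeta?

Theta

Character polarity is set by the outgroup: the derived state is whichever differs from the outgroup's state, so for II, V the derived state is '0', and for the remaining characters it is '1'.
I (derived state '1') is shared by Delta, Theta, and Zeta — a synapomorphy uniting that clade.
II (derived state '0') is unique to Theta (autapomorphy; uninformative for grouping).
III: derived state '1' in Delta only — an autapomorphy, so it tells us nothing about relationships among taxa.
IV: derived state '1' in Theta and Zeta only — synapomorphy for {Theta, Zeta}.
V (derived state '0') is shared by all ingroup taxa — unites the whole ingroup.
Most parsimonious ingroup topology: ((Delta,(Theta,Zeta)),Eta).
Zeta and Theta form a cherry on this tree, so they are sister taxa.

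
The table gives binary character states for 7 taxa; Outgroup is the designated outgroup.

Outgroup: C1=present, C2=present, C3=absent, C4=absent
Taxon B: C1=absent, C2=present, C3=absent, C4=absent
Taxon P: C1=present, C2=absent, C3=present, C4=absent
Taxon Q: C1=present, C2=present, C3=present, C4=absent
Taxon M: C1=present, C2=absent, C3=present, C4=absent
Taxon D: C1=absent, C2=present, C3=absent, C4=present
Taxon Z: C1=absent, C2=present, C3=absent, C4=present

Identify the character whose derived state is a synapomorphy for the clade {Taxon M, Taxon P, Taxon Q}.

Character polarity is set by the outgroup: the derived state is whichever differs from the outgroup's state, so for C1, C2 the derived state is 'absent', and for the remaining characters it is 'present'.
Only Taxon B, Taxon D, and Taxon Z show the derived state 'absent' for C1, supporting them as a clade.
C2: derived state 'absent' in Taxon M and Taxon P only — synapomorphy for {Taxon M, Taxon P}.
C3: derived state 'present' in Taxon M, Taxon P, and Taxon Q only — synapomorphy for {Taxon M, Taxon P, Taxon Q}.
C4 (derived state 'present') is shared by Taxon D and Taxon Z — a synapomorphy uniting that clade.
Most parsimonious ingroup topology: ((Taxon B,(Taxon D,Taxon Z)),((Taxon P,Taxon M),Taxon Q)).
The clade {Taxon M, Taxon P, Taxon Q} is supported by C3: its derived state 'present' occurs in exactly those taxa and in no other taxon (including the outgroup).

C3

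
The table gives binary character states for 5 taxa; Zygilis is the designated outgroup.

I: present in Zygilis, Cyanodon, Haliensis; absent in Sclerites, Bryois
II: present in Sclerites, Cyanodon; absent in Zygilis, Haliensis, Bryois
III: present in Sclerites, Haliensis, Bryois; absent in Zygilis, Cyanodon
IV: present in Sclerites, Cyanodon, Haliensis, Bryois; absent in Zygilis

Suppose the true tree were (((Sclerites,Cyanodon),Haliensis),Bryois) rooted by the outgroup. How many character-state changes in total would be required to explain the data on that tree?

6

Map each character onto (((Sclerites,Cyanodon),Haliensis),Bryois) (rooted by Zygilis) and count the minimum state changes it requires (Fitch parsimony):
I: 2; II: 1; III: 2; IV: 1.
Total tree length = 6.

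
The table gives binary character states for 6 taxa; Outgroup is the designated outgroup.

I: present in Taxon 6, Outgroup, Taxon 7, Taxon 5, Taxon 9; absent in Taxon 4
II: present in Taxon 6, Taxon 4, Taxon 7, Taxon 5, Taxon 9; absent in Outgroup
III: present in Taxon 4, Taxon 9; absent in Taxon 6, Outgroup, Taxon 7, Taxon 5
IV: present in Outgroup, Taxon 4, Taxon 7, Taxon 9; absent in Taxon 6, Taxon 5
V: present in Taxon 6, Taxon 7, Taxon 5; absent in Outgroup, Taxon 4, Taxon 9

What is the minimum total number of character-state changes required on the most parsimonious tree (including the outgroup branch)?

5

Character polarity is set by the outgroup: the derived state is whichever differs from the outgroup's state, so for I, IV the derived state is 'absent', and for the remaining characters it is 'present'.
I: derived state 'absent' in Taxon 4 only — an autapomorphy, so it tells us nothing about relationships among taxa.
II (derived state 'present') is shared by all ingroup taxa — unites the whole ingroup.
III (derived state 'present') is shared by Taxon 4 and Taxon 9 — a synapomorphy uniting that clade.
IV: derived state 'absent' in Taxon 5 and Taxon 6 only — synapomorphy for {Taxon 5, Taxon 6}.
V: derived state 'present' in Taxon 5, Taxon 6, and Taxon 7 only — synapomorphy for {Taxon 5, Taxon 6, Taxon 7}.
Most parsimonious ingroup topology: ((Taxon 9,Taxon 4),((Taxon 5,Taxon 6),Taxon 7)).
Changes per character on this tree: I: 1; II: 1; III: 1; IV: 1; V: 1.
Total = 5.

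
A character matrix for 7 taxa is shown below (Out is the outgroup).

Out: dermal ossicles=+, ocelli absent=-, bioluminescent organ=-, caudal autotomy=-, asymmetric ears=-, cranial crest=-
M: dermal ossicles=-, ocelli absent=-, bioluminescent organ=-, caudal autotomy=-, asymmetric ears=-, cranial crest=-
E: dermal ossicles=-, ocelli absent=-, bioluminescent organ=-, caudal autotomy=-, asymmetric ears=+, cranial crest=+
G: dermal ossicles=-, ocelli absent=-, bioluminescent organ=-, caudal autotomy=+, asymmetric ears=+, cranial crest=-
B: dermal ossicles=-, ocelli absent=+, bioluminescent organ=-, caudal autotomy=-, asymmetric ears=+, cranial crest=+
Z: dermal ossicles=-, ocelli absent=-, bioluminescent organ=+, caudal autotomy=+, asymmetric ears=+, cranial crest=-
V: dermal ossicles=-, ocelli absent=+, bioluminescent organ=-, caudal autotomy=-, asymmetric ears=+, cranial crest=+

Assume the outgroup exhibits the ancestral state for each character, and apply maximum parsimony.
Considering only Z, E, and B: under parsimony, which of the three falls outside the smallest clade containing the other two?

Z

Character polarity is set by the outgroup: the derived state is whichever differs from the outgroup's state, so for dermal ossicles the derived state is '-', and for the remaining characters it is '+'.
All ingroup taxa share the derived state '-' for dermal ossicles; it defines the ingroup but does not resolve relationships within it.
Only B and V show the derived state '+' for ocelli absent, supporting them as a clade.
bioluminescent organ (derived state '+') is unique to Z (autapomorphy; uninformative for grouping).
caudal autotomy (derived state '+') is shared by G and Z — a synapomorphy uniting that clade.
asymmetric ears (derived state '+') is shared by B, E, G, V, and Z — a synapomorphy uniting that clade.
cranial crest: derived state '+' in B, E, and V only — synapomorphy for {B, E, V}.
Most parsimonious ingroup topology: (M,((E,(B,V)),(G,Z))).
E and B share a more recent common ancestor with each other than either does with Z, so Z is the least closely related of the three.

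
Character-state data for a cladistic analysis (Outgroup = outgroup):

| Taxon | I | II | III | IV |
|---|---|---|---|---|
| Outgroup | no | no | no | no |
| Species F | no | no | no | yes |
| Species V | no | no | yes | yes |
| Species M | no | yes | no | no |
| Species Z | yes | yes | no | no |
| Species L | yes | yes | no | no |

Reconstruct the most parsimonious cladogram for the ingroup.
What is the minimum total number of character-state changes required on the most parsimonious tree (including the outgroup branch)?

4

The outgroup has state 'no' for every character, so 'yes' is the derived state throughout.
I (derived state 'yes') is shared by Species L and Species Z — a synapomorphy uniting that clade.
II: derived state 'yes' in Species L, Species M, and Species Z only — synapomorphy for {Species L, Species M, Species Z}.
III (derived state 'yes') is unique to Species V (autapomorphy; uninformative for grouping).
IV (derived state 'yes') is shared by Species F and Species V — a synapomorphy uniting that clade.
Most parsimonious ingroup topology: ((Species F,Species V),(Species M,(Species Z,Species L))).
Changes per character on this tree: I: 1; II: 1; III: 1; IV: 1.
Total = 4.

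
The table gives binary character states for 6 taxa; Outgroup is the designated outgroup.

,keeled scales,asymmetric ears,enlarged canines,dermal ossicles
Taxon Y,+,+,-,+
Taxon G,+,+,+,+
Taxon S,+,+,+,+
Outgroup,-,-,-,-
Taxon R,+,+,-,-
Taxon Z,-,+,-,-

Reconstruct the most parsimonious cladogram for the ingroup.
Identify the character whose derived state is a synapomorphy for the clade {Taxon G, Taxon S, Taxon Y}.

dermal ossicles

The outgroup has state '-' for every character, so '+' is the derived state throughout.
keeled scales (derived state '+') is shared by Taxon G, Taxon R, Taxon S, and Taxon Y — a synapomorphy uniting that clade.
asymmetric ears (derived state '+') is shared by all ingroup taxa — unites the whole ingroup.
Only Taxon G and Taxon S show the derived state '+' for enlarged canines, supporting them as a clade.
Only Taxon G, Taxon S, and Taxon Y show the derived state '+' for dermal ossicles, supporting them as a clade.
Most parsimonious ingroup topology: ((Taxon R,((Taxon S,Taxon G),Taxon Y)),Taxon Z).
The clade {Taxon G, Taxon S, Taxon Y} is supported by dermal ossicles: its derived state '+' occurs in exactly those taxa and in no other taxon (including the outgroup).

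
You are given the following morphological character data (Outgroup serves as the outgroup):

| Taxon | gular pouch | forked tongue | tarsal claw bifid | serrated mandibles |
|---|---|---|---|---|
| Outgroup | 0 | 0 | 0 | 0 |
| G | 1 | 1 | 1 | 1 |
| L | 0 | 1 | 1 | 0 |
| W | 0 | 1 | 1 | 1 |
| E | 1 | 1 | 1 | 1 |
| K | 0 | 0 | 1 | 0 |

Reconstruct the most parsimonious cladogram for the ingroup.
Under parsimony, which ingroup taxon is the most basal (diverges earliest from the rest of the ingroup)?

The outgroup has state '0' for every character, so '1' is the derived state throughout.
gular pouch: derived state '1' in E and G only — synapomorphy for {E, G}.
Only E, G, L, and W show the derived state '1' for forked tongue, supporting them as a clade.
All ingroup taxa share the derived state '1' for tarsal claw bifid; it defines the ingroup but does not resolve relationships within it.
Only E, G, and W show the derived state '1' for serrated mandibles, supporting them as a clade.
Most parsimonious ingroup topology: ((((G,E),W),L),K).
K is sister to the clade containing all other ingroup taxa, so it is the earliest-diverging (most basal) ingroup lineage.

K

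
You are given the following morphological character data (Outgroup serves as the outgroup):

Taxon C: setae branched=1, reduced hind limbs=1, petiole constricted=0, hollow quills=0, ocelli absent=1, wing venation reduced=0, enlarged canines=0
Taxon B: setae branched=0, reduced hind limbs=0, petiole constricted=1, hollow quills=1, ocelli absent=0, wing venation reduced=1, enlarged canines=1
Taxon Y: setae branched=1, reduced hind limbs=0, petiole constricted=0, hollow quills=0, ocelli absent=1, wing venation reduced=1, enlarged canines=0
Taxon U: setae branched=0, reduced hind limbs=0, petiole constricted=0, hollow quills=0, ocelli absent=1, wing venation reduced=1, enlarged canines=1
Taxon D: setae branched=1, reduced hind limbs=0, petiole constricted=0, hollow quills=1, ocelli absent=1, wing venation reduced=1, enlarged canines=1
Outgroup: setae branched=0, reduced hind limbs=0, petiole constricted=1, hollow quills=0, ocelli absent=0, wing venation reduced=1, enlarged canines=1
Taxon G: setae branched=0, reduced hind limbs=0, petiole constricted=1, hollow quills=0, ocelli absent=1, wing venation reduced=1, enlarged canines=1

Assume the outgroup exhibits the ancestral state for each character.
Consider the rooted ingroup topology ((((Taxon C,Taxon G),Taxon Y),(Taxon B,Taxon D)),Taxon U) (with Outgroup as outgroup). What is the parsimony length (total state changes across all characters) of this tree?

13

Map each character onto ((((Taxon C,Taxon G),Taxon Y),(Taxon B,Taxon D)),Taxon U) (rooted by Outgroup) and count the minimum state changes it requires (Fitch parsimony):
setae branched: 3; reduced hind limbs: 1; petiole constricted: 3; hollow quills: 1; ocelli absent: 2; wing venation reduced: 1; enlarged canines: 2.
Total tree length = 13.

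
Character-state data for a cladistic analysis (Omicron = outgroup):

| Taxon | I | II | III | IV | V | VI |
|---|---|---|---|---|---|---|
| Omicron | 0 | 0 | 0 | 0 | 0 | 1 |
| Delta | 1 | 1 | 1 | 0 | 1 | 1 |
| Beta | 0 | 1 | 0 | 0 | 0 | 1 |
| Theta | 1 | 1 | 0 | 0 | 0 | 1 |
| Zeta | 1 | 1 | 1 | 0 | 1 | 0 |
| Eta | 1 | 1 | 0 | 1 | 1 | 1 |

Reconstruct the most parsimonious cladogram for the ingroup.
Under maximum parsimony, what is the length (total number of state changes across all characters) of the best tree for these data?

6

Character polarity is set by the outgroup: the derived state is whichever differs from the outgroup's state, so for VI the derived state is '0', and for the remaining characters it is '1'.
I: derived state '1' in Delta, Eta, Theta, and Zeta only — synapomorphy for {Delta, Eta, Theta, Zeta}.
All ingroup taxa share the derived state '1' for II; it defines the ingroup but does not resolve relationships within it.
III (derived state '1') is shared by Delta and Zeta — a synapomorphy uniting that clade.
IV (derived state '1') is unique to Eta (autapomorphy; uninformative for grouping).
Only Delta, Eta, and Zeta show the derived state '1' for V, supporting them as a clade.
VI: derived state '0' in Zeta only — an autapomorphy, so it tells us nothing about relationships among taxa.
Most parsimonious ingroup topology: ((((Delta,Zeta),Eta),Theta),Beta).
Changes per character on this tree: I: 1; II: 1; III: 1; IV: 1; V: 1; VI: 1.
Total = 6.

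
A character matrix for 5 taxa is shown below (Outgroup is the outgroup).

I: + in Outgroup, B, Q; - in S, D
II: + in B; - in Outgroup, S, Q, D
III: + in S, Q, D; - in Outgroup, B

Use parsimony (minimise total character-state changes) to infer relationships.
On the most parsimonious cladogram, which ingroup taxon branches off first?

B

Character polarity is set by the outgroup: the derived state is whichever differs from the outgroup's state, so for I the derived state is '-', and for the remaining characters it is '+'.
I (derived state '-') is shared by D and S — a synapomorphy uniting that clade.
II: derived state '+' in B only — an autapomorphy, so it tells us nothing about relationships among taxa.
III: derived state '+' in D, Q, and S only — synapomorphy for {D, Q, S}.
Most parsimonious ingroup topology: (B,((S,D),Q)).
B is sister to the clade containing all other ingroup taxa, so it is the earliest-diverging (most basal) ingroup lineage.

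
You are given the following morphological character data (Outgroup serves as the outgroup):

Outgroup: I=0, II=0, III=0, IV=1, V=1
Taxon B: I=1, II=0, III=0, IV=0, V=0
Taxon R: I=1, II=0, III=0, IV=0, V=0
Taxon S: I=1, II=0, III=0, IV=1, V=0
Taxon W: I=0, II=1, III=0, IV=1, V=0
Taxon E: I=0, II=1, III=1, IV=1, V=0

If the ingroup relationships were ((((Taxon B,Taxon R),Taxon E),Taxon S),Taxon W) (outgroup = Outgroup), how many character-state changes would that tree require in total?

Map each character onto ((((Taxon B,Taxon R),Taxon E),Taxon S),Taxon W) (rooted by Outgroup) and count the minimum state changes it requires (Fitch parsimony):
I: 2; II: 2; III: 1; IV: 1; V: 1.
Total tree length = 7.

7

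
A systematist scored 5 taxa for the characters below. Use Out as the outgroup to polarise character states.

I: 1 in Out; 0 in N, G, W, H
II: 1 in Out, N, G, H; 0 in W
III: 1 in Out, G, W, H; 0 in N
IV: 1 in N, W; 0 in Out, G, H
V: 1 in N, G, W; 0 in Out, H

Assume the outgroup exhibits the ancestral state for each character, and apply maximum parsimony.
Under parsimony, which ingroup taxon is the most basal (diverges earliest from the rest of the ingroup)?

H

Character polarity is set by the outgroup: the derived state is whichever differs from the outgroup's state, so for I, II, III the derived state is '0', and for the remaining characters it is '1'.
All ingroup taxa share the derived state '0' for I; it defines the ingroup but does not resolve relationships within it.
II (derived state '0') is unique to W (autapomorphy; uninformative for grouping).
III: derived state '0' in N only — an autapomorphy, so it tells us nothing about relationships among taxa.
IV: derived state '1' in N and W only — synapomorphy for {N, W}.
V (derived state '1') is shared by G, N, and W — a synapomorphy uniting that clade.
Most parsimonious ingroup topology: (((N,W),G),H).
H is sister to the clade containing all other ingroup taxa, so it is the earliest-diverging (most basal) ingroup lineage.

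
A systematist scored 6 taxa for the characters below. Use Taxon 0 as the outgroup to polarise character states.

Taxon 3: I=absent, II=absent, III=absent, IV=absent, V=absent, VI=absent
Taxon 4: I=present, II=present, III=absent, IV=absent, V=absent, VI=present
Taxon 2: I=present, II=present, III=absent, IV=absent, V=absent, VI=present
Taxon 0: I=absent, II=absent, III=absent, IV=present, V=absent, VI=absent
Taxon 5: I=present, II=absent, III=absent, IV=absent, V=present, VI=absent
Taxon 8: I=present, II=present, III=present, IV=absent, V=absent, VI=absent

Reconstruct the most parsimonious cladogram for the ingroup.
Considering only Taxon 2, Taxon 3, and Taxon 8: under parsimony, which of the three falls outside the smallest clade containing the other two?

Character polarity is set by the outgroup: the derived state is whichever differs from the outgroup's state, so for IV the derived state is 'absent', and for the remaining characters it is 'present'.
I (derived state 'present') is shared by Taxon 2, Taxon 4, Taxon 5, and Taxon 8 — a synapomorphy uniting that clade.
Only Taxon 2, Taxon 4, and Taxon 8 show the derived state 'present' for II, supporting them as a clade.
III (derived state 'present') is unique to Taxon 8 (autapomorphy; uninformative for grouping).
All ingroup taxa share the derived state 'absent' for IV; it defines the ingroup but does not resolve relationships within it.
V: derived state 'present' in Taxon 5 only — an autapomorphy, so it tells us nothing about relationships among taxa.
Only Taxon 2 and Taxon 4 show the derived state 'present' for VI, supporting them as a clade.
Most parsimonious ingroup topology: ((Taxon 5,(Taxon 8,(Taxon 4,Taxon 2))),Taxon 3).
Taxon 2 and Taxon 8 share a more recent common ancestor with each other than either does with Taxon 3, so Taxon 3 is the least closely related of the three.

Taxon 3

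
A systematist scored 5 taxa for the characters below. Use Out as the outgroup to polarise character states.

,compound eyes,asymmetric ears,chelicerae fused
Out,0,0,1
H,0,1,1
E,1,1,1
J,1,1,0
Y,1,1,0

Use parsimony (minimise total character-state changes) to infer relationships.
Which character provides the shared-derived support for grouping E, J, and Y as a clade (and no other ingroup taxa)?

compound eyes

Character polarity is set by the outgroup: the derived state is whichever differs from the outgroup's state, so for chelicerae fused the derived state is '0', and for the remaining characters it is '1'.
compound eyes (derived state '1') is shared by E, J, and Y — a synapomorphy uniting that clade.
asymmetric ears (derived state '1') is shared by all ingroup taxa — unites the whole ingroup.
chelicerae fused (derived state '0') is shared by J and Y — a synapomorphy uniting that clade.
Most parsimonious ingroup topology: (H,(E,(J,Y))).
The clade {E, J, Y} is supported by compound eyes: its derived state '1' occurs in exactly those taxa and in no other taxon (including the outgroup).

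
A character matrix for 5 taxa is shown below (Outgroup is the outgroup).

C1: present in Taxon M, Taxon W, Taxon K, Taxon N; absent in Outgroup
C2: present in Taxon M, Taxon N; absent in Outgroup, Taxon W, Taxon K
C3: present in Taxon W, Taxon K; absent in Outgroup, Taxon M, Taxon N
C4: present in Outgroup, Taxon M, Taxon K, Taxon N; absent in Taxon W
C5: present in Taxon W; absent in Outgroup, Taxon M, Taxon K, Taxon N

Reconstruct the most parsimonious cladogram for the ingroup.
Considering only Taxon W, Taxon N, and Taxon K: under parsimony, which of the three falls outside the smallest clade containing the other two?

Character polarity is set by the outgroup: the derived state is whichever differs from the outgroup's state, so for C4 the derived state is 'absent', and for the remaining characters it is 'present'.
C1 (derived state 'present') is shared by all ingroup taxa — unites the whole ingroup.
C2: derived state 'present' in Taxon M and Taxon N only — synapomorphy for {Taxon M, Taxon N}.
C3: derived state 'present' in Taxon K and Taxon W only — synapomorphy for {Taxon K, Taxon W}.
C4: derived state 'absent' in Taxon W only — an autapomorphy, so it tells us nothing about relationships among taxa.
C5 (derived state 'present') is unique to Taxon W (autapomorphy; uninformative for grouping).
Most parsimonious ingroup topology: ((Taxon M,Taxon N),(Taxon W,Taxon K)).
Taxon K and Taxon W share a more recent common ancestor with each other than either does with Taxon N, so Taxon N is the least closely related of the three.

Taxon N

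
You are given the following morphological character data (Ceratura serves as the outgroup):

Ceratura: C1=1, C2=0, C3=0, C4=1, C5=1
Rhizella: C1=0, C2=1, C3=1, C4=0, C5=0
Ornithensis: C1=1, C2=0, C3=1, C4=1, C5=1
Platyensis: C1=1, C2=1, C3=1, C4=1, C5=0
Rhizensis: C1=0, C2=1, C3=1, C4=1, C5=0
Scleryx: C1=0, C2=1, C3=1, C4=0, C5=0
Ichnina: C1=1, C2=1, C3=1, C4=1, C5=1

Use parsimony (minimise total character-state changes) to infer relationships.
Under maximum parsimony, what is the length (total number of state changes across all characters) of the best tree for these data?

5

Character polarity is set by the outgroup: the derived state is whichever differs from the outgroup's state, so for C1, C4, C5 the derived state is '0', and for the remaining characters it is '1'.
C1 (derived state '0') is shared by Rhizella, Rhizensis, and Scleryx — a synapomorphy uniting that clade.
C2: derived state '1' in Ichnina, Platyensis, Rhizella, Rhizensis, and Scleryx only — synapomorphy for {Ichnina, Platyensis, Rhizella, Rhizensis, Scleryx}.
All ingroup taxa share the derived state '1' for C3; it defines the ingroup but does not resolve relationships within it.
Only Rhizella and Scleryx show the derived state '0' for C4, supporting them as a clade.
C5: derived state '0' in Platyensis, Rhizella, Rhizensis, and Scleryx only — synapomorphy for {Platyensis, Rhizella, Rhizensis, Scleryx}.
Most parsimonious ingroup topology: (((((Rhizella,Scleryx),Rhizensis),Platyensis),Ichnina),Ornithensis).
Changes per character on this tree: C1: 1; C2: 1; C3: 1; C4: 1; C5: 1.
Total = 5.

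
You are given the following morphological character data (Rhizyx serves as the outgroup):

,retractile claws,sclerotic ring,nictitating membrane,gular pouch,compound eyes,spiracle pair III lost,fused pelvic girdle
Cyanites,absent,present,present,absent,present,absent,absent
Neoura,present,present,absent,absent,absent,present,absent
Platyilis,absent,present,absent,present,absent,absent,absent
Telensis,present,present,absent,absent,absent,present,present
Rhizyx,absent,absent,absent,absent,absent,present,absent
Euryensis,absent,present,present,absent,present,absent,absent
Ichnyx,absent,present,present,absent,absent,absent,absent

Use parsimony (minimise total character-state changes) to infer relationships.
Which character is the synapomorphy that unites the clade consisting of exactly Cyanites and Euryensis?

compound eyes

Character polarity is set by the outgroup: the derived state is whichever differs from the outgroup's state, so for spiracle pair III lost the derived state is 'absent', and for the remaining characters it is 'present'.
retractile claws: derived state 'present' in Neoura and Telensis only — synapomorphy for {Neoura, Telensis}.
All ingroup taxa share the derived state 'present' for sclerotic ring; it defines the ingroup but does not resolve relationships within it.
Only Cyanites, Euryensis, and Ichnyx show the derived state 'present' for nictitating membrane, supporting them as a clade.
gular pouch: derived state 'present' in Platyilis only — an autapomorphy, so it tells us nothing about relationships among taxa.
Only Cyanites and Euryensis show the derived state 'present' for compound eyes, supporting them as a clade.
spiracle pair III lost: derived state 'absent' in Cyanites, Euryensis, Ichnyx, and Platyilis only — synapomorphy for {Cyanites, Euryensis, Ichnyx, Platyilis}.
fused pelvic girdle: derived state 'present' in Telensis only — an autapomorphy, so it tells us nothing about relationships among taxa.
Most parsimonious ingroup topology: ((Telensis,Neoura),((Ichnyx,(Cyanites,Euryensis)),Platyilis)).
The clade {Cyanites, Euryensis} is supported by compound eyes: its derived state 'present' occurs in exactly those taxa and in no other taxon (including the outgroup).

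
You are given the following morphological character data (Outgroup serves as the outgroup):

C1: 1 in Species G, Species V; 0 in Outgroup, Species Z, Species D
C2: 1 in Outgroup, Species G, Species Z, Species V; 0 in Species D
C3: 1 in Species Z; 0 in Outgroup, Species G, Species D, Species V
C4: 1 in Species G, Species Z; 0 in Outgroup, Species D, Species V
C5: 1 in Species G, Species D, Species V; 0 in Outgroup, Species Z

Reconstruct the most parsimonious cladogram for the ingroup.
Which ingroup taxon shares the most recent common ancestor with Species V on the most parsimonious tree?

Character polarity is set by the outgroup: the derived state is whichever differs from the outgroup's state, so for C2 the derived state is '0', and for the remaining characters it is '1'.
C1: derived state '1' in Species G and Species V only — synapomorphy for {Species G, Species V}.
C2 (derived state '0') is unique to Species D (autapomorphy; uninformative for grouping).
C3: derived state '1' in Species Z only — an autapomorphy, so it tells us nothing about relationships among taxa.
C4 (state '1') occurs in Species G and Species Z but conflicts with the nesting implied by the other characters — most parsimoniously interpreted as homoplasy.
Only Species D, Species G, and Species V show the derived state '1' for C5, supporting them as a clade.
Most parsimonious ingroup topology: (((Species G,Species V),Species D),Species Z).
Species V and Species G form a cherry on this tree, so they are sister taxa.

Species G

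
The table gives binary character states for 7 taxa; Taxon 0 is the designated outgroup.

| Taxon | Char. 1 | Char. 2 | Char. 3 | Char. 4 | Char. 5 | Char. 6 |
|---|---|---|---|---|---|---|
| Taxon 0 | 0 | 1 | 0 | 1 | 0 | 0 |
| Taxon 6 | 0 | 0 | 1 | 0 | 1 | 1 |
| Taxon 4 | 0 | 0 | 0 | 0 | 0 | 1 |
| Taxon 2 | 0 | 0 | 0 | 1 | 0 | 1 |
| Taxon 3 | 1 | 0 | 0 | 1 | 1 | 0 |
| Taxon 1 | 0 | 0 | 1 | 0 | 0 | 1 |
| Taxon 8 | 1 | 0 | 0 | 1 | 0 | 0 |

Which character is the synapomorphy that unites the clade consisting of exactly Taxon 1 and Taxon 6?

Character polarity is set by the outgroup: the derived state is whichever differs from the outgroup's state, so for Char. 2, Char. 4 the derived state is '0', and for the remaining characters it is '1'.
Char. 1: derived state '1' in Taxon 3 and Taxon 8 only — synapomorphy for {Taxon 3, Taxon 8}.
All ingroup taxa share the derived state '0' for Char. 2; it defines the ingroup but does not resolve relationships within it.
Char. 3 (derived state '1') is shared by Taxon 1 and Taxon 6 — a synapomorphy uniting that clade.
Char. 4 (derived state '0') is shared by Taxon 1, Taxon 4, and Taxon 6 — a synapomorphy uniting that clade.
Char. 5 groups Taxon 3 and Taxon 6, which is incompatible with the clades supported by the remaining characters; treating it as convergent (homoplasy) costs fewer steps than any alternative tree.
Char. 6 (derived state '1') is shared by Taxon 1, Taxon 2, Taxon 4, and Taxon 6 — a synapomorphy uniting that clade.
Most parsimonious ingroup topology: ((((Taxon 6,Taxon 1),Taxon 4),Taxon 2),(Taxon 3,Taxon 8)).
The clade {Taxon 1, Taxon 6} is supported by Char. 3: its derived state '1' occurs in exactly those taxa and in no other taxon (including the outgroup).

Char. 3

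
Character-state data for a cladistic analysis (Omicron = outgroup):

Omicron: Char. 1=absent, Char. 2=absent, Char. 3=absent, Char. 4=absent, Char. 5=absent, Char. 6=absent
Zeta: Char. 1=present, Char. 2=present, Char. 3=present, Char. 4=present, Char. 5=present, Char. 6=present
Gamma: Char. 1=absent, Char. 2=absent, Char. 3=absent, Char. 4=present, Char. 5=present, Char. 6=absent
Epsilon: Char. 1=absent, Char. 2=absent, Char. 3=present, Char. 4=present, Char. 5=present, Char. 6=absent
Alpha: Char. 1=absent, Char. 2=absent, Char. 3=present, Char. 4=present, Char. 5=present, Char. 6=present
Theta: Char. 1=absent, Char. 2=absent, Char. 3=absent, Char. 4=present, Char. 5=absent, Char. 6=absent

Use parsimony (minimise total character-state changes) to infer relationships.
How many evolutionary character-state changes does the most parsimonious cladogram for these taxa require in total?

6

The outgroup has state 'absent' for every character, so 'present' is the derived state throughout.
Char. 1 (derived state 'present') is unique to Zeta (autapomorphy; uninformative for grouping).
Char. 2 (derived state 'present') is unique to Zeta (autapomorphy; uninformative for grouping).
Only Alpha, Epsilon, and Zeta show the derived state 'present' for Char. 3, supporting them as a clade.
All ingroup taxa share the derived state 'present' for Char. 4; it defines the ingroup but does not resolve relationships within it.
Char. 5: derived state 'present' in Alpha, Epsilon, Gamma, and Zeta only — synapomorphy for {Alpha, Epsilon, Gamma, Zeta}.
Only Alpha and Zeta show the derived state 'present' for Char. 6, supporting them as a clade.
Most parsimonious ingroup topology: ((((Zeta,Alpha),Epsilon),Gamma),Theta).
Changes per character on this tree: Char. 1: 1; Char. 2: 1; Char. 3: 1; Char. 4: 1; Char. 5: 1; Char. 6: 1.
Total = 6.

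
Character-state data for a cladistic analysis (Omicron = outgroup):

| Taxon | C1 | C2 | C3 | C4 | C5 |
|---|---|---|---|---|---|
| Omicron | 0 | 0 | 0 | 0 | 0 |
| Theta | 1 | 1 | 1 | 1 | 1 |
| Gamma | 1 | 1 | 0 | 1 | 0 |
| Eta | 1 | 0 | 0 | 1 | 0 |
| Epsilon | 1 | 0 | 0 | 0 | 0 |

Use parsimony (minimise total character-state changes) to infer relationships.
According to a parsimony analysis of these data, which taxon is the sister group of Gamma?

Theta

The outgroup has state '0' for every character, so '1' is the derived state throughout.
C1 (derived state '1') is shared by all ingroup taxa — unites the whole ingroup.
C2 (derived state '1') is shared by Gamma and Theta — a synapomorphy uniting that clade.
C3 (derived state '1') is unique to Theta (autapomorphy; uninformative for grouping).
C4: derived state '1' in Eta, Gamma, and Theta only — synapomorphy for {Eta, Gamma, Theta}.
C5 (derived state '1') is unique to Theta (autapomorphy; uninformative for grouping).
Most parsimonious ingroup topology: (((Theta,Gamma),Eta),Epsilon).
Gamma and Theta form a cherry on this tree, so they are sister taxa.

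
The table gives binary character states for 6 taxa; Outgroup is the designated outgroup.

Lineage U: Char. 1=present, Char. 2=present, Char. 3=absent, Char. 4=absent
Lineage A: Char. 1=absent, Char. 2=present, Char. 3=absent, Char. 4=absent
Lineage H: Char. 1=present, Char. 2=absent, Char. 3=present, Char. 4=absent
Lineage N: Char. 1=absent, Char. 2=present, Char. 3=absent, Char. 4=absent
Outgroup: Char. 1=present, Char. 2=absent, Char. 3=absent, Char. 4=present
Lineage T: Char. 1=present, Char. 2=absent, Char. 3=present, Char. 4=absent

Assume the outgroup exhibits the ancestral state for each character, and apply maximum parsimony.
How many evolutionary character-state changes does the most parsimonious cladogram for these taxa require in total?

4

Character polarity is set by the outgroup: the derived state is whichever differs from the outgroup's state, so for Char. 1, Char. 4 the derived state is 'absent', and for the remaining characters it is 'present'.
Char. 1: derived state 'absent' in Lineage A and Lineage N only — synapomorphy for {Lineage A, Lineage N}.
Only Lineage A, Lineage N, and Lineage U show the derived state 'present' for Char. 2, supporting them as a clade.
Only Lineage H and Lineage T show the derived state 'present' for Char. 3, supporting them as a clade.
All ingroup taxa share the derived state 'absent' for Char. 4; it defines the ingroup but does not resolve relationships within it.
Most parsimonious ingroup topology: ((Lineage T,Lineage H),((Lineage A,Lineage N),Lineage U)).
Changes per character on this tree: Char. 1: 1; Char. 2: 1; Char. 3: 1; Char. 4: 1.
Total = 4.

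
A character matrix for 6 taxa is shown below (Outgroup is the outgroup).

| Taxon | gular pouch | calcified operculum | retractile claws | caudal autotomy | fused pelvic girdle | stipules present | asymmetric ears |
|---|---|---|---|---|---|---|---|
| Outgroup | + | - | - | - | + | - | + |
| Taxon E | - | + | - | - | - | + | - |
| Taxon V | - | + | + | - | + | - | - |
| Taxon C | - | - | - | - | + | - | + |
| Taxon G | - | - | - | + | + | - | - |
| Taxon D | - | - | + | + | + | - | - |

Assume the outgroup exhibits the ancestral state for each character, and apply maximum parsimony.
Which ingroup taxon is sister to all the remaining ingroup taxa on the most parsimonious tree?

Taxon C

Character polarity is set by the outgroup: the derived state is whichever differs from the outgroup's state, so for gular pouch, fused pelvic girdle, asymmetric ears the derived state is '-', and for the remaining characters it is '+'.
All ingroup taxa share the derived state '-' for gular pouch; it defines the ingroup but does not resolve relationships within it.
Only Taxon E and Taxon V show the derived state '+' for calcified operculum, supporting them as a clade.
retractile claws groups Taxon D and Taxon V, which is incompatible with the clades supported by the remaining characters; treating it as convergent (homoplasy) costs fewer steps than any alternative tree.
caudal autotomy (derived state '+') is shared by Taxon D and Taxon G — a synapomorphy uniting that clade.
fused pelvic girdle: derived state '-' in Taxon E only — an autapomorphy, so it tells us nothing about relationships among taxa.
stipules present: derived state '+' in Taxon E only — an autapomorphy, so it tells us nothing about relationships among taxa.
Only Taxon D, Taxon E, Taxon G, and Taxon V show the derived state '-' for asymmetric ears, supporting them as a clade.
Most parsimonious ingroup topology: (((Taxon E,Taxon V),(Taxon G,Taxon D)),Taxon C).
Taxon C is sister to the clade containing all other ingroup taxa, so it is the earliest-diverging (most basal) ingroup lineage.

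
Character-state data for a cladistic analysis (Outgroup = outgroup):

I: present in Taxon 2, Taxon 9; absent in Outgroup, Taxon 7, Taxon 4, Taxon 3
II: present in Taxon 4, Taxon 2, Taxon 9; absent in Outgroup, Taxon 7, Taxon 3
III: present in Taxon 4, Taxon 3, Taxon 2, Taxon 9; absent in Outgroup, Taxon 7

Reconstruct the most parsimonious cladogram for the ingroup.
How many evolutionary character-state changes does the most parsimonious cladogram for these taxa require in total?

The outgroup has state 'absent' for every character, so 'present' is the derived state throughout.
I: derived state 'present' in Taxon 2 and Taxon 9 only — synapomorphy for {Taxon 2, Taxon 9}.
II: derived state 'present' in Taxon 2, Taxon 4, and Taxon 9 only — synapomorphy for {Taxon 2, Taxon 4, Taxon 9}.
III (derived state 'present') is shared by Taxon 2, Taxon 3, Taxon 4, and Taxon 9 — a synapomorphy uniting that clade.
Most parsimonious ingroup topology: (Taxon 7,((Taxon 4,(Taxon 2,Taxon 9)),Taxon 3)).
Changes per character on this tree: I: 1; II: 1; III: 1.
Total = 3.

3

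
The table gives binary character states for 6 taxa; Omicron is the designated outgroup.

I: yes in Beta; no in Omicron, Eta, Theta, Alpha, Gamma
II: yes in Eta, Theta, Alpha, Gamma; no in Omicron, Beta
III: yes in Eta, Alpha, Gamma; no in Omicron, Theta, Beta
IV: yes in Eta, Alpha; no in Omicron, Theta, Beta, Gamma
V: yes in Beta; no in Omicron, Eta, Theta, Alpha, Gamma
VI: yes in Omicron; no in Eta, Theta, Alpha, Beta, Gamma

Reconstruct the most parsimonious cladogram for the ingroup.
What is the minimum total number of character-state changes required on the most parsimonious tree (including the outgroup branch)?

Character polarity is set by the outgroup: the derived state is whichever differs from the outgroup's state, so for VI the derived state is 'no', and for the remaining characters it is 'yes'.
I: derived state 'yes' in Beta only — an autapomorphy, so it tells us nothing about relationships among taxa.
II: derived state 'yes' in Alpha, Eta, Gamma, and Theta only — synapomorphy for {Alpha, Eta, Gamma, Theta}.
III (derived state 'yes') is shared by Alpha, Eta, and Gamma — a synapomorphy uniting that clade.
IV (derived state 'yes') is shared by Alpha and Eta — a synapomorphy uniting that clade.
V: derived state 'yes' in Beta only — an autapomorphy, so it tells us nothing about relationships among taxa.
VI (derived state 'no') is shared by all ingroup taxa — unites the whole ingroup.
Most parsimonious ingroup topology: ((((Eta,Alpha),Gamma),Theta),Beta).
Changes per character on this tree: I: 1; II: 1; III: 1; IV: 1; V: 1; VI: 1.
Total = 6.

6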